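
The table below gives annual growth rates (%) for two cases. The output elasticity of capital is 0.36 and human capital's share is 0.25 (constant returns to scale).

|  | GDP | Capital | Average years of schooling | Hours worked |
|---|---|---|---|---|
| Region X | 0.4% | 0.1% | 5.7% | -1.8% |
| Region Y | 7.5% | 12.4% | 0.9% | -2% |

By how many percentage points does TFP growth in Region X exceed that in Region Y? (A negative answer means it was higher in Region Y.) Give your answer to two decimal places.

Labor's share = 1 − 0.36 − 0.25 = 0.39.
Region X: TFP = 0.4 − 0.036 − 1.425 + 0.702 = -0.359%.
Region Y: TFP = 7.5 − 4.464 − 0.225 + 0.78 = 3.591%.
Difference = -0.359 − (3.591) = -3.95 pp.

-3.95 percentage points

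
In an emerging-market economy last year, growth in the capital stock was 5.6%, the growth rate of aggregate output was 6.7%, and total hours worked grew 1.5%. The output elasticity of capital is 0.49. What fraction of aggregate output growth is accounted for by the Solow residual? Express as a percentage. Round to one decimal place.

The Solow residual accounted for 47.6% of growth.

Labor's share = 1 − 0.49 = 0.51.
The capital stock: 0.49 × 5.6 = 2.744 pp.
Total hours worked: 0.51 × 1.5 = 0.765 pp.
TFP growth = 6.7 − 3.509 = 3.191%.
TFP share of growth = 3.191 / 6.7 × 100 = 47.627%.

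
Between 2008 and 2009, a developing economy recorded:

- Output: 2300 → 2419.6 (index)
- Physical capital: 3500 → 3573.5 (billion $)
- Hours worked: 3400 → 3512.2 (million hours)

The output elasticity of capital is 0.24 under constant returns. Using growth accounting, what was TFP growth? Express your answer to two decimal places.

Output growth = (2419.6 − 2300) / 2300 = 5.2%.
Physical capital growth = (3573.5 − 3500) / 3500 = 2.1%.
Hours worked growth = (3512.2 − 3400) / 3400 = 3.3%.
Labor's share = 1 − 0.24 = 0.76.
Physical capital: 0.24 × 2.1 = 0.504 pp.
Hours worked: 0.76 × 3.3 = 2.508 pp.
TFP growth = 5.2 − 3.012 = 2.188%.

TFP grew 2.19%.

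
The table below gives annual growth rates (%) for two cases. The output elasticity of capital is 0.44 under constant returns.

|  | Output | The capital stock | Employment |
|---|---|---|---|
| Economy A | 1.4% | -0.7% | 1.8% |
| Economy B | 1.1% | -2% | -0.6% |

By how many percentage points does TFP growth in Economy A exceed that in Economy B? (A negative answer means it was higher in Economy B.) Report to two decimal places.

Labor's share = 1 − 0.44 = 0.56.
Economy A: TFP = 1.4 + 0.308 − 1.008 = 0.7%.
Economy B: TFP = 1.1 + 0.88 + 0.336 = 2.316%.
Difference = 0.7 − (2.316) = -1.616 pp.

-1.62 percentage points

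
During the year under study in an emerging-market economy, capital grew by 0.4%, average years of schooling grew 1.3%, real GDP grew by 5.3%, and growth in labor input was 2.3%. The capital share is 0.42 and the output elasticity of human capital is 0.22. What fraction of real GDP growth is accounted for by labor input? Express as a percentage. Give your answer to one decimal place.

Labor's share = 1 − 0.42 − 0.22 = 0.36.
Labor input contributed 0.36 × 2.3 = 0.828 pp.
Share of growth = 0.828 / 5.3 × 100 = 15.623%.

Labor input accounted for 15.6% of growth.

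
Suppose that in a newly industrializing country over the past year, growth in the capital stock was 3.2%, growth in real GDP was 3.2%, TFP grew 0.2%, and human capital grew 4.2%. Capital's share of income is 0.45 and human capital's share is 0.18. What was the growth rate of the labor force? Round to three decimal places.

Labor's share = 1 − 0.45 − 0.18 = 0.37.
gY = gA + 0.45×3.2 + 0.18×4.2 + 0.37×g.
0.37×g = 3.2 − 0.2 − 2.196 = 0.804.
g = 0.804 / 0.37 = 2.17297%.

2.173%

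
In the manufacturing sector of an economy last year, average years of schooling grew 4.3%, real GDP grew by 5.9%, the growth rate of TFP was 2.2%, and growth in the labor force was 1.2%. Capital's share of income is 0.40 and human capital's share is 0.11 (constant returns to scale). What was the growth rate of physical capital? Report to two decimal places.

Labor's share = 1 − 0.4 − 0.11 = 0.49.
gY = gA + 0.11×4.3 + 0.49×1.2 + 0.4×g.
0.4×g = 5.9 − 2.2 − 1.061 = 2.639.
g = 2.639 / 0.4 = 6.5975%.

6.60%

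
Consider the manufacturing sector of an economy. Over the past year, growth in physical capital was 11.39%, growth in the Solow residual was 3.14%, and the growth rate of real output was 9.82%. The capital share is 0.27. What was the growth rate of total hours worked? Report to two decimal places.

Labor's share = 1 − 0.27 = 0.73.
gY = gA + 0.27×11.39 + 0.73×g.
0.73×g = 9.82 − 3.14 − 3.0753 = 3.6047.
g = 3.6047 / 0.73 = 4.9379%.

4.94%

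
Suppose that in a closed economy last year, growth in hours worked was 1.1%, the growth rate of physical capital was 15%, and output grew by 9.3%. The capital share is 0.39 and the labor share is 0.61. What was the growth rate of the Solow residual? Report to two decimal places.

Labor's share = 1 − 0.39 = 0.61.
Physical capital: 0.39 × 15 = 5.85 pp.
Hours worked: 0.61 × 1.1 = 0.671 pp.
TFP growth = 9.3 − 6.521 = 2.779%.

2.78%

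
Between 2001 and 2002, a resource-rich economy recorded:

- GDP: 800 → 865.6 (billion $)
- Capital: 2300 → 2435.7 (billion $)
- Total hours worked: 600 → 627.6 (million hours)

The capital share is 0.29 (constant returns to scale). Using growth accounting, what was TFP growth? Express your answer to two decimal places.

TFP grew 3.22%.

GDP growth = (865.6 − 800) / 800 = 8.2%.
Capital growth = (2435.7 − 2300) / 2300 = 5.9%.
Total hours worked growth = (627.6 − 600) / 600 = 4.6%.
Labor's share = 1 − 0.29 = 0.71.
Capital: 0.29 × 5.9 = 1.711 pp.
Total hours worked: 0.71 × 4.6 = 3.266 pp.
TFP growth = 8.2 − 4.977 = 3.223%.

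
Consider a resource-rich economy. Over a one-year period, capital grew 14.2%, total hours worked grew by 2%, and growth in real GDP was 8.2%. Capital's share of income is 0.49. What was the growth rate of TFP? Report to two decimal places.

Labor's share = 1 − 0.49 = 0.51.
Capital: 0.49 × 14.2 = 6.958 pp.
Total hours worked: 0.51 × 2 = 1.02 pp.
TFP growth = 8.2 − 7.978 = 0.222%.

0.22%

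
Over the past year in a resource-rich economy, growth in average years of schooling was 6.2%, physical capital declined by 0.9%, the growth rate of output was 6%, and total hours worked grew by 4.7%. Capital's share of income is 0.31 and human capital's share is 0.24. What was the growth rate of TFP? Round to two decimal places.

TFP growth was 2.68%.

Labor's share = 1 − 0.31 − 0.24 = 0.45.
Physical capital: 0.31 × (-0.9) = -0.279 pp.
Average years of schooling: 0.24 × 6.2 = 1.488 pp.
Total hours worked: 0.45 × 4.7 = 2.115 pp.
TFP growth = 6 − 3.324 = 2.676%.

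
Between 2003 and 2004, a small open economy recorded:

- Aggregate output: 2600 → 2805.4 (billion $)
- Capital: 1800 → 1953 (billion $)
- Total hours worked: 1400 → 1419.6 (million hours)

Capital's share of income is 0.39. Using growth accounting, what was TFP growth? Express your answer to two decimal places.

Aggregate output growth = (2805.4 − 2600) / 2600 = 7.9%.
Capital growth = (1953 − 1800) / 1800 = 8.5%.
Total hours worked growth = (1419.6 − 1400) / 1400 = 1.4%.
Labor's share = 1 − 0.39 = 0.61.
Capital: 0.39 × 8.5 = 3.315 pp.
Total hours worked: 0.61 × 1.4 = 0.854 pp.
TFP growth = 7.9 − 4.169 = 3.731%.

3.73%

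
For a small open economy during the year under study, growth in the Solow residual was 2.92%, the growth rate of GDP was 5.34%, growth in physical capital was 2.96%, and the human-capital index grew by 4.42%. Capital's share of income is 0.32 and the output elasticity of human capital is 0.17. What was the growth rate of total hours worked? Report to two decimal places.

Labor's share = 1 − 0.32 − 0.17 = 0.51.
gY = gA + 0.32×2.96 + 0.17×4.42 + 0.51×g.
0.51×g = 5.34 − 2.92 − 1.6986 = 0.7214.
g = 0.7214 / 0.51 = 1.4145%.

1.41%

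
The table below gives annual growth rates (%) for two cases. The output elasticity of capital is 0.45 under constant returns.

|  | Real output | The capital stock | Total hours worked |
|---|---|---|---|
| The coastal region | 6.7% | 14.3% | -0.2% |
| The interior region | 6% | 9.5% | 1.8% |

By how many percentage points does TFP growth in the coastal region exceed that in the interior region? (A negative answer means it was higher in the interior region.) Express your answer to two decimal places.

-0.36 percentage points

Labor's share = 1 − 0.45 = 0.55.
The coastal region: TFP = 6.7 − 6.435 + 0.11 = 0.375%.
The interior region: TFP = 6 − 4.275 − 0.99 = 0.735%.
Difference = 0.375 − (0.735) = -0.36 pp.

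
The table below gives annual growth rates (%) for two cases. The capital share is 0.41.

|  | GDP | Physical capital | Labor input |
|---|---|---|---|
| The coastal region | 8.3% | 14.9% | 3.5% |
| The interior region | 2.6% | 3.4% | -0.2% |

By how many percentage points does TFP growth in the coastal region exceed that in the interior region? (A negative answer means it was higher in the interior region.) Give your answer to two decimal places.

Labor's share = 1 − 0.41 = 0.59.
The coastal region: TFP = 8.3 − 6.109 − 2.065 = 0.126%.
The interior region: TFP = 2.6 − 1.394 + 0.118 = 1.324%.
Difference = 0.126 − (1.324) = -1.198 pp.

-1.20 percentage points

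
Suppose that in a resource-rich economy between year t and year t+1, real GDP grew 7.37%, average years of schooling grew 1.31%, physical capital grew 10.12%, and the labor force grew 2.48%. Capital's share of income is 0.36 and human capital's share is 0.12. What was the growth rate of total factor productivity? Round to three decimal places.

2.280%

Labor's share = 1 − 0.36 − 0.12 = 0.52.
Physical capital: 0.36 × 10.12 = 3.6432 pp.
Average years of schooling: 0.12 × 1.31 = 0.1572 pp.
The labor force: 0.52 × 2.48 = 1.2896 pp.
TFP growth = 7.37 − 5.09 = 2.28%.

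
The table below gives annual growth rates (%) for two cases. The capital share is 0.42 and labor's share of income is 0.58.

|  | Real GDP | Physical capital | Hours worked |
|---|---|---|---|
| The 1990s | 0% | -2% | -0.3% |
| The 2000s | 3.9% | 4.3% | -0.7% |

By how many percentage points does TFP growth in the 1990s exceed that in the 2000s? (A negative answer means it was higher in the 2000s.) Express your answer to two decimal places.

-1.49 percentage points

Labor's share = 1 − 0.42 = 0.58.
The 1990s: TFP = 0 + 0.84 + 0.174 = 1.014%.
The 2000s: TFP = 3.9 − 1.806 + 0.406 = 2.5%.
Difference = 1.014 − (2.5) = -1.486 pp.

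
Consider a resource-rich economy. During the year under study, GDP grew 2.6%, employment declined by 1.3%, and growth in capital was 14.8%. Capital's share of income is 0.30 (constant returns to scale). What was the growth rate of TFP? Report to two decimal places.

Labor's share = 1 − 0.3 = 0.7.
Capital: 0.3 × 14.8 = 4.44 pp.
Employment: 0.7 × (-1.3) = -0.91 pp.
TFP growth = 2.6 − 3.53 = -0.93%.

-0.93%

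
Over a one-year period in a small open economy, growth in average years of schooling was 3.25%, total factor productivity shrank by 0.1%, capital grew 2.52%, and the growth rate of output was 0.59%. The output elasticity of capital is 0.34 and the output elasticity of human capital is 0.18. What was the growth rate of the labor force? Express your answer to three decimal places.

Labor's share = 1 − 0.34 − 0.18 = 0.48.
gY = gA + 0.34×2.52 + 0.18×3.25 + 0.48×g.
0.48×g = 0.59 + 0.1 − 1.4418 = -0.7518.
g = -0.7518 / 0.48 = -1.56625%.

-1.566%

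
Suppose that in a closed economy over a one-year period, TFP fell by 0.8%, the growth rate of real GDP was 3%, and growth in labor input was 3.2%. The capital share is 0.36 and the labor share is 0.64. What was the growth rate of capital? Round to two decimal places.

4.87%

Labor's share = 1 − 0.36 = 0.64.
gY = gA + 0.64×3.2 + 0.36×g.
0.36×g = 3 + 0.8 − 2.048 = 1.752.
g = 1.752 / 0.36 = 4.8667%.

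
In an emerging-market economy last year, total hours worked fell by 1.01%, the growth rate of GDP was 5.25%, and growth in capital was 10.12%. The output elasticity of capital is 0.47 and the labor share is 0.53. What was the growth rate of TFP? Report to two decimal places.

1.03%

Labor's share = 1 − 0.47 = 0.53.
Capital: 0.47 × 10.12 = 4.7564 pp.
Total hours worked: 0.53 × (-1.01) = -0.5353 pp.
TFP growth = 5.25 − 4.2211 = 1.0289%.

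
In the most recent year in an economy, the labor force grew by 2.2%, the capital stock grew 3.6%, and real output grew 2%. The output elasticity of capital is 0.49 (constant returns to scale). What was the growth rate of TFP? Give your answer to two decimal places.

-0.89%

Labor's share = 1 − 0.49 = 0.51.
The capital stock: 0.49 × 3.6 = 1.764 pp.
The labor force: 0.51 × 2.2 = 1.122 pp.
TFP growth = 2 − 2.886 = -0.886%.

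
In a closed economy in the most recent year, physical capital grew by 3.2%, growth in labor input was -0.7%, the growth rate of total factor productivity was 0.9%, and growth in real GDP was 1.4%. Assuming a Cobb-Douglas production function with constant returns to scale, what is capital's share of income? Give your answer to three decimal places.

gY = gA + α·gK + (1−α)·gL, so gY − gA − gL = α(gK − gL).
1.4 − 0.9 + 0.7 = α × (3.2 − (-0.7)).
1.2 = 3.9 α, so α = 0.30769.

α = 0.308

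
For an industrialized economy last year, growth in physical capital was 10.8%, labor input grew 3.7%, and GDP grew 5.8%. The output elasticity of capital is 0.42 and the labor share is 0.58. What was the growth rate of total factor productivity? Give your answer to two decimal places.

Labor's share = 1 − 0.42 = 0.58.
Physical capital: 0.42 × 10.8 = 4.536 pp.
Labor input: 0.58 × 3.7 = 2.146 pp.
TFP growth = 5.8 − 6.682 = -0.882%.

-0.88%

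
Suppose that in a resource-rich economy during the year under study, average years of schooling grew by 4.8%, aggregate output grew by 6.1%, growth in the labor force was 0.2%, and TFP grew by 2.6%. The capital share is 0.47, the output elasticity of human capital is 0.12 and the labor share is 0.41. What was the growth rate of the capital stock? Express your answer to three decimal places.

The capital stock growth was 6.047%.

Labor's share = 1 − 0.47 − 0.12 = 0.41.
gY = gA + 0.12×4.8 + 0.41×0.2 + 0.47×g.
0.47×g = 6.1 − 2.6 − 0.658 = 2.842.
g = 2.842 / 0.47 = 6.04681%.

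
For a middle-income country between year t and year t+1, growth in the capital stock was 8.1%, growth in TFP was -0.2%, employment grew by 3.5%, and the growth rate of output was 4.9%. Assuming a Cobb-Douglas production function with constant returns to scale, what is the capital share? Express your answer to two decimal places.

gY = gA + α·gK + (1−α)·gL, so gY − gA − gL = α(gK − gL).
4.9 + 0.2 − 3.5 = α × (8.1 − 3.5).
1.6 = 4.6 α, so α = 0.3478.

α = 0.35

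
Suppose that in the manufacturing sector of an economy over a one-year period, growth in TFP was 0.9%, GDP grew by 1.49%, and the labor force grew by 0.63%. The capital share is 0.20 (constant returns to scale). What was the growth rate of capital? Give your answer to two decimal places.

0.43%

Labor's share = 1 − 0.2 = 0.8.
gY = gA + 0.8×0.63 + 0.2×g.
0.2×g = 1.49 − 0.9 − 0.504 = 0.086.
g = 0.086 / 0.2 = 0.43%.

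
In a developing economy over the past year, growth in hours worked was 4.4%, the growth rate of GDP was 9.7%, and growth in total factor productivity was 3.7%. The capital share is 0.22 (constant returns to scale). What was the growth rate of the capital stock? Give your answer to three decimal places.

Labor's share = 1 − 0.22 = 0.78.
gY = gA + 0.78×4.4 + 0.22×g.
0.22×g = 9.7 − 3.7 − 3.432 = 2.568.
g = 2.568 / 0.22 = 11.67273%.

11.673%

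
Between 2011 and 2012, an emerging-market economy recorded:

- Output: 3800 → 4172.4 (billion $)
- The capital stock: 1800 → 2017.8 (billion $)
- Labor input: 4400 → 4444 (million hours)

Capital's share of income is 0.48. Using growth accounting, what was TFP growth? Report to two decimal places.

3.47%

Output growth = (4172.4 − 3800) / 3800 = 9.8%.
The capital stock growth = (2017.8 − 1800) / 1800 = 12.1%.
Labor input growth = (4444 − 4400) / 4400 = 1%.
Labor's share = 1 − 0.48 = 0.52.
The capital stock: 0.48 × 12.1 = 5.808 pp.
Labor input: 0.52 × 1 = 0.52 pp.
TFP growth = 9.8 − 6.328 = 3.472%.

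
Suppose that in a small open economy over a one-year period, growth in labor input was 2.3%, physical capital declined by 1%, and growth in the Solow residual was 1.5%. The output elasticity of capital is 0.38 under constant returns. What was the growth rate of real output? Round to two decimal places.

Labor's share = 1 − 0.38 = 0.62.
Physical capital: 0.38 × (-1) = -0.38 pp.
Labor input: 0.62 × 2.3 = 1.426 pp.
Output growth = 1.5 + 1.046 = 2.546%.

2.55%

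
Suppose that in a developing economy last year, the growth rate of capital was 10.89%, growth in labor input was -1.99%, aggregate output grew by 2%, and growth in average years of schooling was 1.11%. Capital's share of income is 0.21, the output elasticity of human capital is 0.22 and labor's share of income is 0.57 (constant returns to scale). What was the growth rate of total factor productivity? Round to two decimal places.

Labor's share = 1 − 0.21 − 0.22 = 0.57.
Capital: 0.21 × 10.89 = 2.2869 pp.
Average years of schooling: 0.22 × 1.11 = 0.2442 pp.
Labor input: 0.57 × (-1.99) = -1.1343 pp.
TFP growth = 2 − 1.3968 = 0.6032%.

0.60%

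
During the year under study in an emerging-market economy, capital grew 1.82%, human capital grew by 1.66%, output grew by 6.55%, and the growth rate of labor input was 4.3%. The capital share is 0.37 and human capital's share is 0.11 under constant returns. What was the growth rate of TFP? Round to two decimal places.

Labor's share = 1 − 0.37 − 0.11 = 0.52.
Capital: 0.37 × 1.82 = 0.6734 pp.
Human capital: 0.11 × 1.66 = 0.1826 pp.
Labor input: 0.52 × 4.3 = 2.236 pp.
TFP growth = 6.55 − 3.092 = 3.458%.

3.46%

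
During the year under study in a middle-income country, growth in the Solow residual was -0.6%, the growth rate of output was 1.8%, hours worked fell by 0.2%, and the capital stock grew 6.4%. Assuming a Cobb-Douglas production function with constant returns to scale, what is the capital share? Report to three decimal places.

The capital share is 0.394.

gY = gA + α·gK + (1−α)·gL, so gY − gA − gL = α(gK − gL).
1.8 + 0.6 + 0.2 = α × (6.4 − (-0.2)).
2.6 = 6.6 α, so α = 0.39394.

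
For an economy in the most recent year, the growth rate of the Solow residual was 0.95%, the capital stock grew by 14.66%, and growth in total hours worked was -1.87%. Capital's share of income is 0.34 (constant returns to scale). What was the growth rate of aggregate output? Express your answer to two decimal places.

4.70%

Labor's share = 1 − 0.34 = 0.66.
The capital stock: 0.34 × 14.66 = 4.9844 pp.
Total hours worked: 0.66 × (-1.87) = -1.2342 pp.
Output growth = 0.95 + 3.7502 = 4.7002%.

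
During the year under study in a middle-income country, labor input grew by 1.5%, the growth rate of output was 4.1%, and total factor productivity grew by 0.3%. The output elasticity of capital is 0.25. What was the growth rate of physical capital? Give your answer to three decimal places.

Labor's share = 1 − 0.25 = 0.75.
gY = gA + 0.75×1.5 + 0.25×g.
0.25×g = 4.1 − 0.3 − 1.125 = 2.675.
g = 2.675 / 0.25 = 10.7%.

Physical capital grew 10.700%.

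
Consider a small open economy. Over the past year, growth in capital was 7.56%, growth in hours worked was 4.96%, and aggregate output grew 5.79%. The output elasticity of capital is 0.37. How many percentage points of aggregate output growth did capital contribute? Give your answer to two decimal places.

2.80 percentage points

Contribution = share × growth = 0.37 × 7.56 = 2.7972 pp.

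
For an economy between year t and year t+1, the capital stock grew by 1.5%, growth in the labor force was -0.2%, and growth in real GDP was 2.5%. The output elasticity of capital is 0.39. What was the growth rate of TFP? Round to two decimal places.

TFP growth was 2.04%.

Labor's share = 1 − 0.39 = 0.61.
The capital stock: 0.39 × 1.5 = 0.585 pp.
The labor force: 0.61 × (-0.2) = -0.122 pp.
TFP growth = 2.5 − 0.463 = 2.037%.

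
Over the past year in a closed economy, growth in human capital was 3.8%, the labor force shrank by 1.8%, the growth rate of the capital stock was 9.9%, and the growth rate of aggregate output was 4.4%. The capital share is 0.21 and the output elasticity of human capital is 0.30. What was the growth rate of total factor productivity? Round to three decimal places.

Labor's share = 1 − 0.21 − 0.3 = 0.49.
The capital stock: 0.21 × 9.9 = 2.079 pp.
Human capital: 0.3 × 3.8 = 1.14 pp.
The labor force: 0.49 × (-1.8) = -0.882 pp.
TFP growth = 4.4 − 2.337 = 2.063%.

2.063%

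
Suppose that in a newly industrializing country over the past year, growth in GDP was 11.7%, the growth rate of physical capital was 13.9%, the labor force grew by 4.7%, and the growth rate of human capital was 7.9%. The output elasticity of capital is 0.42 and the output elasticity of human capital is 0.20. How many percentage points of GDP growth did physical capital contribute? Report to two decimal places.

5.84 percentage points

Contribution = share × growth = 0.42 × 13.9 = 5.838 pp.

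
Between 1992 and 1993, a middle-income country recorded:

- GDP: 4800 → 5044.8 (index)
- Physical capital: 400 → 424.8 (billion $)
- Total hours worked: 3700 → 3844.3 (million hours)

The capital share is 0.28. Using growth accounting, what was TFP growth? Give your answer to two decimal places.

0.56%

GDP growth = (5044.8 − 4800) / 4800 = 5.1%.
Physical capital growth = (424.8 − 400) / 400 = 6.2%.
Total hours worked growth = (3844.3 − 3700) / 3700 = 3.9%.
Labor's share = 1 − 0.28 = 0.72.
Physical capital: 0.28 × 6.2 = 1.736 pp.
Total hours worked: 0.72 × 3.9 = 2.808 pp.
TFP growth = 5.1 − 4.544 = 0.556%.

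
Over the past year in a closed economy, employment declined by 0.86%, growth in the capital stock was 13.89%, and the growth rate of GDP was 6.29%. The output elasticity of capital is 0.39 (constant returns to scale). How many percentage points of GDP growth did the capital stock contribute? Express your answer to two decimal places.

Contribution = share × growth = 0.39 × 13.89 = 5.4171 pp.

5.42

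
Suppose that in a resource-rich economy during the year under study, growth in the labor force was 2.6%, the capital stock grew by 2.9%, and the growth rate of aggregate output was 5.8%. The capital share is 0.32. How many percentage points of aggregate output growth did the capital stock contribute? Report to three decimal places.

0.928 pp

Contribution = share × growth = 0.32 × 2.9 = 0.928 pp.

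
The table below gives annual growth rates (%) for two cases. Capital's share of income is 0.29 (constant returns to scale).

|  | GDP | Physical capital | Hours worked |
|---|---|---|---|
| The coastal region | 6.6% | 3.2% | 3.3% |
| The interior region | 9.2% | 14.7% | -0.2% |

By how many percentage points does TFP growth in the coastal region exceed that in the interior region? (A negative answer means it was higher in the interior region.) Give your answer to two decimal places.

Labor's share = 1 − 0.29 = 0.71.
The coastal region: TFP = 6.6 − 0.928 − 2.343 = 3.329%.
The interior region: TFP = 9.2 − 4.263 + 0.142 = 5.079%.
Difference = 3.329 − (5.079) = -1.75 pp.

-1.75 percentage points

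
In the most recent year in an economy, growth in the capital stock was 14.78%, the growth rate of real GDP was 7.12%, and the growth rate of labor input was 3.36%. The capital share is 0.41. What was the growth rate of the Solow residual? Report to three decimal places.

-0.922%

Labor's share = 1 − 0.41 = 0.59.
The capital stock: 0.41 × 14.78 = 6.0598 pp.
Labor input: 0.59 × 3.36 = 1.9824 pp.
TFP growth = 7.12 − 8.0422 = -0.9222%.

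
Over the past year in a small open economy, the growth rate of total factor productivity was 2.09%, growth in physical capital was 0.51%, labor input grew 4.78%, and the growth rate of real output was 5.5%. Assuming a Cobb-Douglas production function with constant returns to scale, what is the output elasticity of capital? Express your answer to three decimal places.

α = 0.321

gY = gA + α·gK + (1−α)·gL, so gY − gA − gL = α(gK − gL).
5.5 − 2.09 − 4.78 = α × (0.51 − 4.78).
-1.37 = -4.27 α, so α = 0.32084.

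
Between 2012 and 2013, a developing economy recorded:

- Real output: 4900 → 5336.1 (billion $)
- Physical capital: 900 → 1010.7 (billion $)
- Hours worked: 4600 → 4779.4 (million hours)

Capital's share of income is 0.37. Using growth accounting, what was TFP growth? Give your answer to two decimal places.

1.89%

Real output growth = (5336.1 − 4900) / 4900 = 8.9%.
Physical capital growth = (1010.7 − 900) / 900 = 12.3%.
Hours worked growth = (4779.4 − 4600) / 4600 = 3.9%.
Labor's share = 1 − 0.37 = 0.63.
Physical capital: 0.37 × 12.3 = 4.551 pp.
Hours worked: 0.63 × 3.9 = 2.457 pp.
TFP growth = 8.9 − 7.008 = 1.892%.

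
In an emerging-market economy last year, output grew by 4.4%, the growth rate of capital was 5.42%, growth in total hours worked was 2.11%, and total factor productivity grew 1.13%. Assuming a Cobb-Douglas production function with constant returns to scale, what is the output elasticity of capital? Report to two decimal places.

0.35

gY = gA + α·gK + (1−α)·gL, so gY − gA − gL = α(gK − gL).
4.4 − 1.13 − 2.11 = α × (5.42 − 2.11).
1.16 = 3.31 α, so α = 0.3505.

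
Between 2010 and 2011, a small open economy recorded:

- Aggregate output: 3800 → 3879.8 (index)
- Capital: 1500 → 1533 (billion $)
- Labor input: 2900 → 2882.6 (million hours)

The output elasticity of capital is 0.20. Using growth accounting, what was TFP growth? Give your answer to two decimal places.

Aggregate output growth = (3879.8 − 3800) / 3800 = 2.1%.
Capital growth = (1533 − 1500) / 1500 = 2.2%.
Labor input growth = (2882.6 − 2900) / 2900 = -0.6%.
Labor's share = 1 − 0.2 = 0.8.
Capital: 0.2 × 2.2 = 0.44 pp.
Labor input: 0.8 × (-0.6) = -0.48 pp.
TFP growth = 2.1 + 0.04 = 2.14%.

TFP grew 2.14%.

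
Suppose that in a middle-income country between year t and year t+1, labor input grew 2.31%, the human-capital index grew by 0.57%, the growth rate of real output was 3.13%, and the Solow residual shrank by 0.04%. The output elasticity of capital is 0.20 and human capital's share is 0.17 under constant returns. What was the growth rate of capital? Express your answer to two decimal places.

Capital grew 8.09%.

Labor's share = 1 − 0.2 − 0.17 = 0.63.
gY = gA + 0.17×0.57 + 0.63×2.31 + 0.2×g.
0.2×g = 3.13 + 0.04 − 1.5522 = 1.6178.
g = 1.6178 / 0.2 = 8.089%.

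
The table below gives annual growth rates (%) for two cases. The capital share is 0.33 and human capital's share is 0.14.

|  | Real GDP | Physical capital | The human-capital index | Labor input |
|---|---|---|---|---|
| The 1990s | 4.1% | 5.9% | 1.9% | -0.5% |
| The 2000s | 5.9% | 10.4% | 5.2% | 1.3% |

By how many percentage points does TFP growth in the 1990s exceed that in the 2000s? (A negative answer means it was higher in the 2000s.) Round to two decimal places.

1.10 percentage points

Labor's share = 1 − 0.33 − 0.14 = 0.53.
The 1990s: TFP = 4.1 − 1.947 − 0.266 + 0.265 = 2.152%.
The 2000s: TFP = 5.9 − 3.432 − 0.728 − 0.689 = 1.051%.
Difference = 2.152 − (1.051) = 1.101 pp.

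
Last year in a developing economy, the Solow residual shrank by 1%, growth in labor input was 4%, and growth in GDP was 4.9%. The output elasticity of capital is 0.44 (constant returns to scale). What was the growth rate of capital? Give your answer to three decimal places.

Labor's share = 1 − 0.44 = 0.56.
gY = gA + 0.56×4 + 0.44×g.
0.44×g = 4.9 + 1 − 2.24 = 3.66.
g = 3.66 / 0.44 = 8.31818%.

Capital growth was 8.318%.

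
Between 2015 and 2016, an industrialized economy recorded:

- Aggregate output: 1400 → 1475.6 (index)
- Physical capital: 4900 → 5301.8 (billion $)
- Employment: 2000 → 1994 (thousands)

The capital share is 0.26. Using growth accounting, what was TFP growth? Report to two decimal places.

3.49%

Aggregate output growth = (1475.6 − 1400) / 1400 = 5.4%.
Physical capital growth = (5301.8 − 4900) / 4900 = 8.2%.
Employment growth = (1994 − 2000) / 2000 = -0.3%.
Labor's share = 1 − 0.26 = 0.74.
Physical capital: 0.26 × 8.2 = 2.132 pp.
Employment: 0.74 × (-0.3) = -0.222 pp.
TFP growth = 5.4 − 1.91 = 3.49%.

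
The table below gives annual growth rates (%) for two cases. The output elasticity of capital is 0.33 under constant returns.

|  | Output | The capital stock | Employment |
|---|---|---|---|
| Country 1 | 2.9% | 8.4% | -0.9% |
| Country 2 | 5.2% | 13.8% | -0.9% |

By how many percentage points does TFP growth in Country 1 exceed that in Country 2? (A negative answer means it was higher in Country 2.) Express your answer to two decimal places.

-0.52 percentage points

Labor's share = 1 − 0.33 = 0.67.
Country 1: TFP = 2.9 − 2.772 + 0.603 = 0.731%.
Country 2: TFP = 5.2 − 4.554 + 0.603 = 1.249%.
Difference = 0.731 − (1.249) = -0.518 pp.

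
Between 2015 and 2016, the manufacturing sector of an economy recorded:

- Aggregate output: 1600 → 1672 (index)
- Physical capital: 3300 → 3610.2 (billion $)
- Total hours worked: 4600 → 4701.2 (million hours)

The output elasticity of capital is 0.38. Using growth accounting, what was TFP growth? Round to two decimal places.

-0.44%

Aggregate output growth = (1672 − 1600) / 1600 = 4.5%.
Physical capital growth = (3610.2 − 3300) / 3300 = 9.4%.
Total hours worked growth = (4701.2 − 4600) / 4600 = 2.2%.
Labor's share = 1 − 0.38 = 0.62.
Physical capital: 0.38 × 9.4 = 3.572 pp.
Total hours worked: 0.62 × 2.2 = 1.364 pp.
TFP growth = 4.5 − 4.936 = -0.436%.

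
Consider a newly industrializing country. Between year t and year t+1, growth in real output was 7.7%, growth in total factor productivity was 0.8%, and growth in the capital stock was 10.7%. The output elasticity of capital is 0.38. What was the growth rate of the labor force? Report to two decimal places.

4.57%

Labor's share = 1 − 0.38 = 0.62.
gY = gA + 0.38×10.7 + 0.62×g.
0.62×g = 7.7 − 0.8 − 4.066 = 2.834.
g = 2.834 / 0.62 = 4.571%.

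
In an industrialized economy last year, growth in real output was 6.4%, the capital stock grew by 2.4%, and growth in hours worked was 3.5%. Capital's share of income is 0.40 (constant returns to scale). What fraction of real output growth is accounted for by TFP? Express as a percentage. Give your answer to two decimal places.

Labor's share = 1 − 0.4 = 0.6.
The capital stock: 0.4 × 2.4 = 0.96 pp.
Hours worked: 0.6 × 3.5 = 2.1 pp.
TFP growth = 6.4 − 3.06 = 3.34%.
TFP share of growth = 3.34 / 6.4 × 100 = 52.1875%.

TFP accounted for 52.19% of growth.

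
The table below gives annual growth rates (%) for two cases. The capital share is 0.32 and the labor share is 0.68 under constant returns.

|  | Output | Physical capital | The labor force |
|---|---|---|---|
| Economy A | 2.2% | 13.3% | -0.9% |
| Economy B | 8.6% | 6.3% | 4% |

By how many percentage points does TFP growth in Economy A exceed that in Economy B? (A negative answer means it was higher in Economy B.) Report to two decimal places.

-5.31 percentage points

Labor's share = 1 − 0.32 = 0.68.
Economy A: TFP = 2.2 − 4.256 + 0.612 = -1.444%.
Economy B: TFP = 8.6 − 2.016 − 2.72 = 3.864%.
Difference = -1.444 − (3.864) = -5.308 pp.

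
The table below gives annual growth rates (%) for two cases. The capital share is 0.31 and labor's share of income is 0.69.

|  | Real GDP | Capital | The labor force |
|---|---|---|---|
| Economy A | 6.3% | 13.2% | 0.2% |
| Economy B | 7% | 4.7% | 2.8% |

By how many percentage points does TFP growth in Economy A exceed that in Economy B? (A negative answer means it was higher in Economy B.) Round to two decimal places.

-1.54 percentage points

Labor's share = 1 − 0.31 = 0.69.
Economy A: TFP = 6.3 − 4.092 − 0.138 = 2.07%.
Economy B: TFP = 7 − 1.457 − 1.932 = 3.611%.
Difference = 2.07 − (3.611) = -1.541 pp.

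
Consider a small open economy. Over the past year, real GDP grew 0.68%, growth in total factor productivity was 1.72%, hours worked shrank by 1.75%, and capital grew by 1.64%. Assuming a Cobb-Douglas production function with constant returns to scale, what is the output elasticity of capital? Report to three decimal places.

gY = gA + α·gK + (1−α)·gL, so gY − gA − gL = α(gK − gL).
0.68 − 1.72 + 1.75 = α × (1.64 − (-1.75)).
0.71 = 3.39 α, so α = 0.20944.

α = 0.209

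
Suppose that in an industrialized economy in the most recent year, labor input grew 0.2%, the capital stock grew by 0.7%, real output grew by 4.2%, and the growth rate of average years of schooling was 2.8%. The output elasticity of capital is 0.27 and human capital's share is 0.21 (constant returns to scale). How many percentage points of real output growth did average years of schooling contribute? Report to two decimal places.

0.59

Contribution = share × growth = 0.21 × 2.8 = 0.588 pp.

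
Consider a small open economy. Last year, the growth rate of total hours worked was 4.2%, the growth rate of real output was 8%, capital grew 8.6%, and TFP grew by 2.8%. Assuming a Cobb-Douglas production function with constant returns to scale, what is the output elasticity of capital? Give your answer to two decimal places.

gY = gA + α·gK + (1−α)·gL, so gY − gA − gL = α(gK − gL).
8 − 2.8 − 4.2 = α × (8.6 − 4.2).
1 = 4.4 α, so α = 0.2273.

The output elasticity of capital is 0.23.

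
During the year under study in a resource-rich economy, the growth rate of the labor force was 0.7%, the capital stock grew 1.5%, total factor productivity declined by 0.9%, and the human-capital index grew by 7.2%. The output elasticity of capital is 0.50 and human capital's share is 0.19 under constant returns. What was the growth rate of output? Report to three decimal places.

1.435%

Labor's share = 1 − 0.5 − 0.19 = 0.31.
The capital stock: 0.5 × 1.5 = 0.75 pp.
The human-capital index: 0.19 × 7.2 = 1.368 pp.
The labor force: 0.31 × 0.7 = 0.217 pp.
Output growth = -0.9 + 2.335 = 1.435%.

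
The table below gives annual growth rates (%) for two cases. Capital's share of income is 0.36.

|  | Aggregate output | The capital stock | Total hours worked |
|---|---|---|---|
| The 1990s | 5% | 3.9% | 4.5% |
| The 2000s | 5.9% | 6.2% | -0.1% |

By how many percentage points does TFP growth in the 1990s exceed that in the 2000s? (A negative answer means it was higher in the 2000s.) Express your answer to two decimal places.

Labor's share = 1 − 0.36 = 0.64.
The 1990s: TFP = 5 − 1.404 − 2.88 = 0.716%.
The 2000s: TFP = 5.9 − 2.232 + 0.064 = 3.732%.
Difference = 0.716 − (3.732) = -3.016 pp.

-3.02 percentage points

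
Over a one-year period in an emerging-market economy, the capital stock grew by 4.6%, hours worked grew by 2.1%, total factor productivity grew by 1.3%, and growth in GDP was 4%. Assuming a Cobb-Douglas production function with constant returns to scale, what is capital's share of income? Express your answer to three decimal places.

gY = gA + α·gK + (1−α)·gL, so gY − gA − gL = α(gK − gL).
4 − 1.3 − 2.1 = α × (4.6 − 2.1).
0.6 = 2.5 α, so α = 0.24.

0.240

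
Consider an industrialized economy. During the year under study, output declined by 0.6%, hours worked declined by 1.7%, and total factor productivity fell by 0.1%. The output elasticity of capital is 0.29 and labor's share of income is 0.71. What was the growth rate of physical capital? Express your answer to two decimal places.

Labor's share = 1 − 0.29 = 0.71.
gY = gA + 0.71×(-1.7) + 0.29×g.
0.29×g = -0.6 + 0.1 + 1.207 = 0.707.
g = 0.707 / 0.29 = 2.4379%.

2.44%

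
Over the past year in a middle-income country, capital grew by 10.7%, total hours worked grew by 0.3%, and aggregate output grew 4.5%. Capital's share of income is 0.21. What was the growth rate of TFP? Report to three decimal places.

2.016%

Labor's share = 1 − 0.21 = 0.79.
Capital: 0.21 × 10.7 = 2.247 pp.
Total hours worked: 0.79 × 0.3 = 0.237 pp.
TFP growth = 4.5 − 2.484 = 2.016%.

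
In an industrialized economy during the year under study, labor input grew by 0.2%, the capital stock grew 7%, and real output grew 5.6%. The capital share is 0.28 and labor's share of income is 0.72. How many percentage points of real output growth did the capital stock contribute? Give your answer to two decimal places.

1.96

Contribution = share × growth = 0.28 × 7 = 1.96 pp.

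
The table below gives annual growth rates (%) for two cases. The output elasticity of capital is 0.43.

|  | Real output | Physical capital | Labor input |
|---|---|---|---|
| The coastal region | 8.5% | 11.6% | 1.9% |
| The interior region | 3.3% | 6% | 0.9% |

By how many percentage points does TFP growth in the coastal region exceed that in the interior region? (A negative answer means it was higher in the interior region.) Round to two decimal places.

Labor's share = 1 − 0.43 = 0.57.
The coastal region: TFP = 8.5 − 4.988 − 1.083 = 2.429%.
The interior region: TFP = 3.3 − 2.58 − 0.513 = 0.207%.
Difference = 2.429 − (0.207) = 2.222 pp.

2.22 percentage points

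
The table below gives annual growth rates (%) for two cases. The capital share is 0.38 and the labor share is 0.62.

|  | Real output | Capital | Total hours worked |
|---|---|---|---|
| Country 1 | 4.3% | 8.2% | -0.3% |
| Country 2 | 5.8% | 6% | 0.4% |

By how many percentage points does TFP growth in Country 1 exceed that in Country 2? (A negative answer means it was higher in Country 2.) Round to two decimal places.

Labor's share = 1 − 0.38 = 0.62.
Country 1: TFP = 4.3 − 3.116 + 0.186 = 1.37%.
Country 2: TFP = 5.8 − 2.28 − 0.248 = 3.272%.
Difference = 1.37 − (3.272) = -1.902 pp.

-1.90 percentage points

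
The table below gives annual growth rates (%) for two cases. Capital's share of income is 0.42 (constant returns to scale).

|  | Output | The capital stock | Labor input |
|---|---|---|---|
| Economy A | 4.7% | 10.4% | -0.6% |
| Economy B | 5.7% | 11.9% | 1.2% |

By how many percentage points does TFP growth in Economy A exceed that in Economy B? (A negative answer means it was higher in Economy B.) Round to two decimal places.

0.67 percentage points

Labor's share = 1 − 0.42 = 0.58.
Economy A: TFP = 4.7 − 4.368 + 0.348 = 0.68%.
Economy B: TFP = 5.7 − 4.998 − 0.696 = 0.006%.
Difference = 0.68 − (0.006) = 0.674 pp.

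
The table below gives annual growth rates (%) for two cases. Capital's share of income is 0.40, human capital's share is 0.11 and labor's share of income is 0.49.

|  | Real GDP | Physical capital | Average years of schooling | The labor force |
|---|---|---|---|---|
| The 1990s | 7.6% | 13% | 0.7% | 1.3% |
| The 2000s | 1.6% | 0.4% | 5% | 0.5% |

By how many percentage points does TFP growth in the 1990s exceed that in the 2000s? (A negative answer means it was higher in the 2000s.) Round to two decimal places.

Labor's share = 1 − 0.4 − 0.11 = 0.49.
The 1990s: TFP = 7.6 − 5.2 − 0.077 − 0.637 = 1.686%.
The 2000s: TFP = 1.6 − 0.16 − 0.55 − 0.245 = 0.645%.
Difference = 1.686 − (0.645) = 1.041 pp.

1.04 percentage points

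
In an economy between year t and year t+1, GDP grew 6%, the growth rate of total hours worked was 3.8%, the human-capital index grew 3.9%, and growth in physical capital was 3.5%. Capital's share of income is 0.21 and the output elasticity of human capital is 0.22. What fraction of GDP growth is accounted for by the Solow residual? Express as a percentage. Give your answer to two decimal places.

Labor's share = 1 − 0.21 − 0.22 = 0.57.
Physical capital: 0.21 × 3.5 = 0.735 pp.
The human-capital index: 0.22 × 3.9 = 0.858 pp.
Total hours worked: 0.57 × 3.8 = 2.166 pp.
TFP growth = 6 − 3.759 = 2.241%.
TFP share of growth = 2.241 / 6 × 100 = 37.35%.

The Solow residual accounted for 37.35% of growth.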